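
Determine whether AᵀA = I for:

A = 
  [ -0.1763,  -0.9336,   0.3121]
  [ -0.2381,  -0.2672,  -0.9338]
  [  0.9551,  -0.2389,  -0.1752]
Yes

AᵀA = 
  [  1,   0,   0]
  [  0,   1.0001,   0]
  [  0,   0,   1.0001]
≈ I (equal to I up to the 4-dp rounding of the entries)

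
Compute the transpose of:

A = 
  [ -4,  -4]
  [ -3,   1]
Aᵀ = 
  [ -4,  -3]
  [ -4,   1]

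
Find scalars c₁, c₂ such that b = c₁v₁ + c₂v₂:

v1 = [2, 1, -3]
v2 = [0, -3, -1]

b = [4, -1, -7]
c1 = 2, c2 = 1

b = 2·v1 + 1·v2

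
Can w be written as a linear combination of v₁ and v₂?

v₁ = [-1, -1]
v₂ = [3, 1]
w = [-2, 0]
Yes

Form the augmented matrix and row-reduce:
[v₁|v₂|w] = 
  [ -1,   3,  -2]
  [ -1,   1,   0]
R2 → R2 - (1)·R1
REF = 
  [ -1,   3,  -2]
  [  0,  -2,   2]

No row of the form [0 0 | nonzero], so the system is consistent. Back-substitution gives c₁ = -1, c₂ = -1: w = (-1)·v₁ + (-1)·v₂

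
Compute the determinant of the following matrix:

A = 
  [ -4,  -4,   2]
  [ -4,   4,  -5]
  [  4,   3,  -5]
124

Cofactor expansion along row 1:
det(A) = (-4)·((4)(-5) - (-5)(3)) - (-4)·((-4)(-5) - (-5)(4)) + (2)·((-4)(3) - (4)(4))
  = (-4)(-5) - (-4)(40) + (2)(-28)
  = 124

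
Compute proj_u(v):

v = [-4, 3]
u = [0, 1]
v·u = (-4)(0) + (3)(1) = 3
u·u = (0)² + (1)² = 1
proj_u(v) = (v·u / u·u) × u = (3/1) × u = (3) × u

proj_u(v) = [0, 3]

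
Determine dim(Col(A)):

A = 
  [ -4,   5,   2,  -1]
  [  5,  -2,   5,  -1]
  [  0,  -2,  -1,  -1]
dim(Col(A)) = 3

Row reduce:
R2 → R2 + (5/4)·R1
R3 → R3 + (8/17)·R2
REF = 
  [    -4,      5,      2,     -1]
  [     0,   17/4,   15/2,   -9/4]
  [     0,      0,  43/17, -35/17]
Pivot columns: 1, 2, 3 → 3 pivots.
dim(Col(A)) = number of pivot columns = 3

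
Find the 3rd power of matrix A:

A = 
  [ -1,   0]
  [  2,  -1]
A² = A·A:
A²[1,1] = (-1)(-1) + (0)(2) = 1
A²[1,2] = (-1)(0) + (0)(-1) = 0
A²[2,1] = (2)(-1) + (-1)(2) = -4
A²[2,2] = (2)(0) + (-1)(-1) = 1
A² = 
  [  1,   0]
  [ -4,   1]

A^3 = A^2·A:
A^3[1,1] = (1)(-1) + (0)(2) = -1
A^3[1,2] = (1)(0) + (0)(-1) = 0
A^3[2,1] = (-4)(-1) + (1)(2) = 6
A^3[2,2] = (-4)(0) + (1)(-1) = -1
A^3 = 
  [ -1,   0]
  [  6,  -1]

Therefore
A^3 = 
  [ -1,   0]
  [  6,  -1]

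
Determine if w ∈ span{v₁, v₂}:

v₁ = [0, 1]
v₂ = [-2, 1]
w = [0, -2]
Yes

Form the augmented matrix and row-reduce:
[v₁|v₂|w] = 
  [  0,  -2,   0]
  [  1,   1,  -2]
Swap R1 ↔ R2
REF = 
  [  1,   1,  -2]
  [  0,  -2,   0]

No row of the form [0 0 | nonzero], so the system is consistent. Back-substitution gives c₁ = -2, c₂ = 0: w = (-2)·v₁ + (0)·v₂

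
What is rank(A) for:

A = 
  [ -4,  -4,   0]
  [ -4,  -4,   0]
Row reduce:
R2 → R2 - (1)·R1
REF = 
  [ -4,  -4,   0]
  [  0,   0,   0]
Pivot columns: 1 → 1 pivot.

rank(A) = 1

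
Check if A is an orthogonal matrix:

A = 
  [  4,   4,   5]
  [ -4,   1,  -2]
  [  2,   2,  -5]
No

AᵀA = 
  [ 36,  16,  18]
  [ 16,  21,   8]
  [ 18,   8,  54]
≠ I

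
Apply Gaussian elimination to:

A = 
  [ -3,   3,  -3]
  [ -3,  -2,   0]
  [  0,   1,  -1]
Row operations:
R2 → R2 - (1)·R1
R3 → R3 + (1/5)·R2

Resulting echelon form:
REF = 
  [  -3,    3,   -3]
  [   0,   -5,    3]
  [   0,    0, -2/5]

Rank = 3 (number of non-zero pivot rows).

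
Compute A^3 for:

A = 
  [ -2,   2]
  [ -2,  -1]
A² = A·A:
A²[1,1] = (-2)(-2) + (2)(-2) = 0
A²[1,2] = (-2)(2) + (2)(-1) = -6
A²[2,1] = (-2)(-2) + (-1)(-2) = 6
A²[2,2] = (-2)(2) + (-1)(-1) = -3
A² = 
  [  0,  -6]
  [  6,  -3]

A^3 = A^2·A:
A^3[1,1] = (0)(-2) + (-6)(-2) = 12
A^3[1,2] = (0)(2) + (-6)(-1) = 6
A^3[2,1] = (6)(-2) + (-3)(-2) = -6
A^3[2,2] = (6)(2) + (-3)(-1) = 15
A^3 = 
  [ 12,   6]
  [ -6,  15]

Therefore
A^3 = 
  [ 12,   6]
  [ -6,  15]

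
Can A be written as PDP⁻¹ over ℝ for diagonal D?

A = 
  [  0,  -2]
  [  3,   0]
No

tr(A) = 0, det(A) = 6
Characteristic polynomial: λ² - tr(A)λ + det(A) = λ² + 6
λ² + 6 = 0  ⇒  λ = (0 ± √((0)² - 4·(6)))/2 = (0 ± √(-24))/2
  = i√6,  -i√6
Eigenvalues: i√6, -i√6  (≈ 0 + 2.449i, 0 - 2.449i)
Has complex eigenvalues (not diagonalizable over ℝ).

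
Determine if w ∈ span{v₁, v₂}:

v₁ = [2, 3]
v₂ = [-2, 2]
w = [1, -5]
Yes

Form the augmented matrix and row-reduce:
[v₁|v₂|w] = 
  [  2,  -2,   1]
  [  3,   2,  -5]
R2 → R2 - (3/2)·R1
REF = 
  [    2,    -2,     1]
  [    0,     5, -13/2]

No row of the form [0 0 | nonzero], so the system is consistent. Back-substitution gives c₁ = -4/5, c₂ = -13/10: w = (-4/5)·v₁ + (-13/10)·v₂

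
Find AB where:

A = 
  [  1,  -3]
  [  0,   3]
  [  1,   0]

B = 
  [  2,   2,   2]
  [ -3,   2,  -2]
A is 3×2 and B is 2×3, so AB is 3×3. Each entry is (row of A)·(column of B):
AB[1,1] = (1)(2) + (-3)(-3) = 11
AB[1,2] = (1)(2) + (-3)(2) = -4
AB[1,3] = (1)(2) + (-3)(-2) = 8
AB[2,1] = (0)(2) + (3)(-3) = -9
AB[2,2] = (0)(2) + (3)(2) = 6
AB[2,3] = (0)(2) + (3)(-2) = -6
AB[3,1] = (1)(2) + (0)(-3) = 2
AB[3,2] = (1)(2) + (0)(2) = 2
AB[3,3] = (1)(2) + (0)(-2) = 2

AB = 
  [ 11,  -4,   8]
  [ -9,   6,  -6]
  [  2,   2,   2]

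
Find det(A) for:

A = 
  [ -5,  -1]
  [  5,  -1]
For a 2×2 matrix, det = ad - bc = (-5)(-1) - (-1)(5) = 10

det(A) = 10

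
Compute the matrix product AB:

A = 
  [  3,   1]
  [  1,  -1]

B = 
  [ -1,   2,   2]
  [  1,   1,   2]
AB = 
  [ -2,   7,   8]
  [ -2,   1,   0]

A is 2×2 and B is 2×3, so AB is 2×3. Each entry is (row of A)·(column of B):
AB[1,1] = (3)(-1) + (1)(1) = -2
AB[1,2] = (3)(2) + (1)(1) = 7
AB[1,3] = (3)(2) + (1)(2) = 8
AB[2,1] = (1)(-1) + (-1)(1) = -2
AB[2,2] = (1)(2) + (-1)(1) = 1
AB[2,3] = (1)(2) + (-1)(2) = 0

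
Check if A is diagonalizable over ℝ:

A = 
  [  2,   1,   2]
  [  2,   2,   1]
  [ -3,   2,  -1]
No

Characteristic polynomial: det(λI - A) = λ³ - 3λ² + 2λ - 11
By the rational root theorem any rational root is an integer dividing 11; none of those is a root, so p(λ) has no rational roots and hence (being an irreducible cubic) no repeated roots.
Discriminant of the cubic: Δ = -3263
Δ < 0 ⇒ one real eigenvalue and a complex-conjugate pair: λ ≈ 3.374, -0.1868 + 1.796i, -0.1868 - 1.796i
Has complex eigenvalues (not diagonalizable over ℝ).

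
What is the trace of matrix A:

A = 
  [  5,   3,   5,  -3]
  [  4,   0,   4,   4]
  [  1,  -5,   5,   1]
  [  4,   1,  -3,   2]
12

tr(A) = 5 + 0 + 5 + 2 = 12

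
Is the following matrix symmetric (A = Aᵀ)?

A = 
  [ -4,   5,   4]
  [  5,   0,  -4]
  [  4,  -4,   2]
Yes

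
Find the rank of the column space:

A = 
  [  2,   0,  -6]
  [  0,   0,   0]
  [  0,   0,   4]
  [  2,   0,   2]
Row reduce:
R4 → R4 - (1)·R1
Swap R2 ↔ R3
R4 → R4 - (2)·R2
REF = 
  [  2,   0,  -6]
  [  0,   0,   4]
  [  0,   0,   0]
  [  0,   0,   0]
Pivot columns: 1, 3 → 2 pivots.
dim(Col(A)) = number of pivot columns = 2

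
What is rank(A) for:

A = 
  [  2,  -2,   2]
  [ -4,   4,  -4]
Row reduce:
R2 → R2 + (2)·R1
REF = 
  [  2,  -2,   2]
  [  0,   0,   0]
Pivot columns: 1 → 1 pivot.

rank(A) = 1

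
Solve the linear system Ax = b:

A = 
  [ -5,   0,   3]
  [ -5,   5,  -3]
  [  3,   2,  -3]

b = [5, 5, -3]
Row reduce the augmented matrix [A|b]:
R2 → R2 - (1)·R1
R3 → R3 + (3/5)·R1
R3 → R3 - (2/5)·R2
REF = 
  [ -5,   0,   3,   5]
  [  0,   5,  -6,   0]
  [  0,   0, 6/5,   0]

Back-substitution:
x₃ = 0 / (6/5) = 0
x₂ = (0 - (-6)(0)) / 5 = 0
x₁ = (5 - (0)(0) - (3)(0)) / (-5) = -1

x = [-1, 0, 0]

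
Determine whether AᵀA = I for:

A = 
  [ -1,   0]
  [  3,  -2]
No

AᵀA = 
  [ 10,  -6]
  [ -6,   4]
≠ I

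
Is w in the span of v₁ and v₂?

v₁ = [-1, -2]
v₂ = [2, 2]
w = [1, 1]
Yes

Form the augmented matrix and row-reduce:
[v₁|v₂|w] = 
  [ -1,   2,   1]
  [ -2,   2,   1]
R2 → R2 - (2)·R1
REF = 
  [ -1,   2,   1]
  [  0,  -2,  -1]

No row of the form [0 0 | nonzero], so the system is consistent. Back-substitution gives c₁ = 0, c₂ = 1/2: w = (0)·v₁ + (1/2)·v₂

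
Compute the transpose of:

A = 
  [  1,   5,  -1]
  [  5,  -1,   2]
Aᵀ = 
  [  1,   5]
  [  5,  -1]
  [ -1,   2]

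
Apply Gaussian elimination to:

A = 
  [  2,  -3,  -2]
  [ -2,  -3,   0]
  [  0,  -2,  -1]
Row operations:
R2 → R2 + (1)·R1
R3 → R3 - (1/3)·R2

Resulting echelon form:
REF = 
  [   2,   -3,   -2]
  [   0,   -6,   -2]
  [   0,    0, -1/3]

Rank = 3 (number of non-zero pivot rows).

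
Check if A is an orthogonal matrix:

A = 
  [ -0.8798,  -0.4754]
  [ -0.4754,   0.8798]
Yes

AᵀA = 
  [  1.0001,   0]
  [  0,   1.0001]
≈ I (equal to I up to the 4-dp rounding of the entries)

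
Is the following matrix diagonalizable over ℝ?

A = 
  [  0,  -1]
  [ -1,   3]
Yes

tr(A) = 3, det(A) = -1
Characteristic polynomial: λ² - tr(A)λ + det(A) = λ² - 3λ - 1
λ² - 3λ - 1 = 0  ⇒  λ = (3 ± √((-3)² - 4·(-1)))/2 = (3 ± √(13))/2
  = (3 + √13)/2,  (3 - √13)/2
Eigenvalues: (3 + √13)/2, (3 - √13)/2  (≈ 3.303, -0.3028)
The two irrational eigenvalues are distinct (simple), so each has alg. mult. = geom. mult. = 1.
Sum of geometric multiplicities equals n, so A has n independent eigenvectors.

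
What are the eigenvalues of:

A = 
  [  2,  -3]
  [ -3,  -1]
λ = (1 + 3√5)/2, (1 - 3√5)/2  (≈ 3.854, -2.854)

tr(A) = 1, det(A) = -11
Characteristic polynomial: λ² - tr(A)λ + det(A) = λ² - λ - 11
λ² - λ - 11 = 0  ⇒  λ = (1 ± √((-1)² - 4·(-11)))/2 = (1 ± √(45))/2
  = (1 + 3√5)/2,  (1 - 3√5)/2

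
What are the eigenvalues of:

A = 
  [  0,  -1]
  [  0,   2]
tr(A) = 2, det(A) = 0
Characteristic polynomial: λ² - tr(A)λ + det(A) = λ² - 2λ
λ² - 2λ = λ(λ - 2)

λ = 2, 0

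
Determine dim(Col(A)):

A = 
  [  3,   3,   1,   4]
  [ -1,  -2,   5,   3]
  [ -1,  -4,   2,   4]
Row reduce:
R2 → R2 + (1/3)·R1
R3 → R3 + (1/3)·R1
R3 → R3 - (3)·R2
REF = 
  [    3,     3,     1,     4]
  [    0,    -1,  16/3,  13/3]
  [    0,     0, -41/3, -23/3]
Pivot columns: 1, 2, 3 → 3 pivots.
dim(Col(A)) = number of pivot columns = 3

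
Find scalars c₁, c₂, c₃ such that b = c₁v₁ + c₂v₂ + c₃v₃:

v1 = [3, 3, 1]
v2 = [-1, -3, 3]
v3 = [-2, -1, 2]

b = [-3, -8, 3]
c1 = -1, c2 = 2, c3 = -1

b = -1·v1 + 2·v2 + -1·v3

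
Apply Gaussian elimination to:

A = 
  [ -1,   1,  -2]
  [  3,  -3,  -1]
Row operations:
R2 → R2 + (3)·R1

Resulting echelon form:
REF = 
  [ -1,   1,  -2]
  [  0,   0,  -7]

Rank = 2 (number of non-zero pivot rows).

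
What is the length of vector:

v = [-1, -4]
4.123

||v||₂ = √((-1)² + (-4)²) = √17 = 4.123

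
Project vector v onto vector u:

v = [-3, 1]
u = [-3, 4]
proj_u(v) = [-39/25, 52/25]

v·u = (-3)(-3) + (1)(4) = 13
u·u = (-3)² + (4)² = 25
proj_u(v) = (v·u / u·u) × u = (13/25) × u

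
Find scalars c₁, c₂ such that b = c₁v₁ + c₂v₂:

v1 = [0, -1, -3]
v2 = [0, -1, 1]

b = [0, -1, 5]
c1 = -1, c2 = 2

b = -1·v1 + 2·v2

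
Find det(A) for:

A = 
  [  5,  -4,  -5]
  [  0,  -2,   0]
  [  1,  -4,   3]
Cofactor expansion along row 1:
det(A) = (5)·((-2)(3) - (0)(-4)) - (-4)·((0)(3) - (0)(1)) + (-5)·((0)(-4) - (-2)(1))
  = (5)(-6) - (-4)(0) + (-5)(2)
  = -40

det(A) = -40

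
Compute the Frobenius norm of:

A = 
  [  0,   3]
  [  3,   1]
||A||_F = 4.359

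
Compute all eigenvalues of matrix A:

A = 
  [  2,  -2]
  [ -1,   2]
tr(A) = 4, det(A) = 2
Characteristic polynomial: λ² - tr(A)λ + det(A) = λ² - 4λ + 2
λ² - 4λ + 2 = 0  ⇒  λ = (4 ± √((-4)² - 4·(2)))/2 = (4 ± √(8))/2
  = 2 + √2,  2 - √2

λ = 2 + √2, 2 - √2  (≈ 3.414, 0.5858)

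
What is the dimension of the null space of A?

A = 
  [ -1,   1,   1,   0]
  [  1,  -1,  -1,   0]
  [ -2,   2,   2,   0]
nullity(A) = 3

Row reduce:
R2 → R2 + (1)·R1
R3 → R3 - (2)·R1
REF = 
  [ -1,   1,   1,   0]
  [  0,   0,   0,   0]
  [  0,   0,   0,   0]
Pivot columns: 1 → 1 pivot.
rank(A) = 1, so nullity(A) = 4 - 1 = 3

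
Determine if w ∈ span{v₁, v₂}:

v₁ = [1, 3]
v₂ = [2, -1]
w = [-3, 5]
Yes

Form the augmented matrix and row-reduce:
[v₁|v₂|w] = 
  [  1,   2,  -3]
  [  3,  -1,   5]
R2 → R2 - (3)·R1
REF = 
  [  1,   2,  -3]
  [  0,  -7,  14]

No row of the form [0 0 | nonzero], so the system is consistent. Back-substitution gives c₁ = 1, c₂ = -2: w = (1)·v₁ + (-2)·v₂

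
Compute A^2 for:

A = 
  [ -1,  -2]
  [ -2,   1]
A² = A·A:
A²[1,1] = (-1)(-1) + (-2)(-2) = 5
A²[1,2] = (-1)(-2) + (-2)(1) = 0
A²[2,1] = (-2)(-1) + (1)(-2) = 0
A²[2,2] = (-2)(-2) + (1)(1) = 5
A² = 
  [  5,   0]
  [  0,   5]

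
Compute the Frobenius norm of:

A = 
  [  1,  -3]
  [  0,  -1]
||A||_F = 3.317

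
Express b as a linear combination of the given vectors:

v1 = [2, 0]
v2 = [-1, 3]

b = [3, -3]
c1 = 1, c2 = -1

b = 1·v1 + -1·v2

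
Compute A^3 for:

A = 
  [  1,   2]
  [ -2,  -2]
A^3 = 
  [  1,  -2]
  [  2,   4]

A² = A·A:
A²[1,1] = (1)(1) + (2)(-2) = -3
A²[1,2] = (1)(2) + (2)(-2) = -2
A²[2,1] = (-2)(1) + (-2)(-2) = 2
A²[2,2] = (-2)(2) + (-2)(-2) = 0
A² = 
  [ -3,  -2]
  [  2,   0]

A^3 = A^2·A:
A^3[1,1] = (-3)(1) + (-2)(-2) = 1
A^3[1,2] = (-3)(2) + (-2)(-2) = -2
A^3[2,1] = (2)(1) + (0)(-2) = 2
A^3[2,2] = (2)(2) + (0)(-2) = 4
A^3 = 
  [  1,  -2]
  [  2,   4]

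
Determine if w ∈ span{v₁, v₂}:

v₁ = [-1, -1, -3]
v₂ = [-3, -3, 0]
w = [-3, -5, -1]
No

Form the augmented matrix and row-reduce:
[v₁|v₂|w] = 
  [ -1,  -3,  -3]
  [ -1,  -3,  -5]
  [ -3,   0,  -1]
R2 → R2 - (1)·R1
R3 → R3 - (3)·R1
Swap R2 ↔ R3
REF = 
  [ -1,  -3,  -3]
  [  0,   9,   8]
  [  0,   0,  -2]

Row 3 reads [0 0 | -2], i.e. 0 = -2, so the system is inconsistent and w ∉ span{v₁, v₂}.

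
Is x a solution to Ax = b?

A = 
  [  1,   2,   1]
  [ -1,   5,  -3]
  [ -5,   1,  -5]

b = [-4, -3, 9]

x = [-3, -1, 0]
No

Ax = [-5, -2, 14] ≠ b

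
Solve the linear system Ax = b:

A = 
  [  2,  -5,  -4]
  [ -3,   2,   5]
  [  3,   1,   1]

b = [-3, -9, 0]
Row reduce the augmented matrix [A|b]:
R2 → R2 + (3/2)·R1
R3 → R3 - (3/2)·R1
R3 → R3 + (17/11)·R2
REF = 
  [      2,      -5,      -4,      -3]
  [      0,   -11/2,      -1,   -27/2]
  [      0,       0,   60/11, -180/11]

Back-substitution:
x₃ = (-180/11) / (60/11) = -3
x₂ = (-27/2 - (-1)(-3)) / (-11/2) = 3
x₁ = (-3 - (-5)(3) - (-4)(-3)) / 2 = 0

x = [0, 3, -3]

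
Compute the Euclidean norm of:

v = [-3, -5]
5.831

||v||₂ = √((-3)² + (-5)²) = √34 = 5.831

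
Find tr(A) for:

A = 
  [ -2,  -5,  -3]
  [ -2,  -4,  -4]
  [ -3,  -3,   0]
-6

tr(A) = -2 + -4 + 0 = -6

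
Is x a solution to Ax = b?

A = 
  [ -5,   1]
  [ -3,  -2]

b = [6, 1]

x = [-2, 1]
No

Ax = [11, 4] ≠ b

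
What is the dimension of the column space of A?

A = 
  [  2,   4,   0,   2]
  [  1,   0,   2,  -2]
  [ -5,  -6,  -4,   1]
Row reduce:
R2 → R2 - (1/2)·R1
R3 → R3 + (5/2)·R1
R3 → R3 + (2)·R2
REF = 
  [  2,   4,   0,   2]
  [  0,  -2,   2,  -3]
  [  0,   0,   0,   0]
Pivot columns: 1, 2 → 2 pivots.
dim(Col(A)) = number of pivot columns = 2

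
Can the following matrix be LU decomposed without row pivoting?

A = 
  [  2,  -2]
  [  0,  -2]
Yes.
A[1,1] = 2 ≠ 0, so Gaussian elimination proceeds without a row swap: multiplier ℓ₂₁ = (0)/(2) = 0, and U[2,2] = -2 - (0)(-2) = -2.
L = 
  [  1,   0]
  [  0,   1]
U = 
  [  2,  -2]
  [  0,  -2]
Check row 2 of LU: [(0)(2), (0)(-2) + (-2)] = [0, -2] = row 2 of A ✓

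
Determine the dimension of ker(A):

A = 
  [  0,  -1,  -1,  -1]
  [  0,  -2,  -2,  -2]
nullity(A) = 3

Row reduce:
R2 → R2 - (2)·R1
REF = 
  [  0,  -1,  -1,  -1]
  [  0,   0,   0,   0]
Pivot columns: 2 → 1 pivot.
rank(A) = 1, so nullity(A) = 4 - 1 = 3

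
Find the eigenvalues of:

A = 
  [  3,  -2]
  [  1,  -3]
λ = √7, -√7  (≈ 2.646, -2.646)

tr(A) = 0, det(A) = -7
Characteristic polynomial: λ² - tr(A)λ + det(A) = λ² - 7
λ² - 7 = 0  ⇒  λ = (0 ± √((0)² - 4·(-7)))/2 = (0 ± √(28))/2
  = √7,  -√7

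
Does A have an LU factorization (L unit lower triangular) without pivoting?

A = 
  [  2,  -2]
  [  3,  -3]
Yes.
A[1,1] = 2 ≠ 0, so Gaussian elimination proceeds without a row swap: multiplier ℓ₂₁ = (3)/(2) = 3/2, and U[2,2] = -3 - (3/2)(-2) = 0.
L = 
  [  1,   0]
  [3/2,   1]
U = 
  [  2,  -2]
  [  0,   0]
Check row 2 of LU: [(3/2)(2), (3/2)(-2) + 0] = [3, -3] = row 2 of A ✓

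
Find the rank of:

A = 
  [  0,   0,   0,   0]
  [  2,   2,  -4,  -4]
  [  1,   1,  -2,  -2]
Row reduce:
Swap R1 ↔ R2
R3 → R3 - (1/2)·R1
REF = 
  [  2,   2,  -4,  -4]
  [  0,   0,   0,   0]
  [  0,   0,   0,   0]
Pivot columns: 1 → 1 pivot.

rank(A) = 1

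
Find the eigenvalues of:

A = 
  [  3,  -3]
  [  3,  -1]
tr(A) = 2, det(A) = 6
Characteristic polynomial: λ² - tr(A)λ + det(A) = λ² - 2λ + 6
λ² - 2λ + 6 = 0  ⇒  λ = (2 ± √((-2)² - 4·(6)))/2 = (2 ± √(-20))/2
  = 1 + i√5,  1 - i√5

λ = 1 + i√5, 1 - i√5  (≈ 1 + 2.236i, 1 - 2.236i)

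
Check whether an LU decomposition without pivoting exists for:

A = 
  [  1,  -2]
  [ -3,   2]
Yes.
A[1,1] = 1 ≠ 0, so Gaussian elimination proceeds without a row swap: multiplier ℓ₂₁ = (-3)/(1) = -3, and U[2,2] = 2 - (-3)(-2) = -4.
L = 
  [  1,   0]
  [ -3,   1]
U = 
  [  1,  -2]
  [  0,  -4]
Check row 2 of LU: [(-3)(1), (-3)(-2) + (-4)] = [-3, 2] = row 2 of A ✓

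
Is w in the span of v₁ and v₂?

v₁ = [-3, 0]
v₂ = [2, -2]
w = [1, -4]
Yes

Form the augmented matrix and row-reduce:
[v₁|v₂|w] = 
  [ -3,   2,   1]
  [  0,  -2,  -4]
(already in echelon form — no row operations needed)

No row of the form [0 0 | nonzero], so the system is consistent. Back-substitution gives c₁ = 1, c₂ = 2: w = (1)·v₁ + (2)·v₂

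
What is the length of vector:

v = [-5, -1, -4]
6.481

||v||₂ = √((-5)² + (-1)² + (-4)²) = √42 = 6.481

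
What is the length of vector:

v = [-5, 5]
7.071

||v||₂ = √((-5)² + (5)²) = √50 = 7.071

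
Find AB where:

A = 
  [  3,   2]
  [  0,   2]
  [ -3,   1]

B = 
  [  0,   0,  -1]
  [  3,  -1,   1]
AB = 
  [  6,  -2,  -1]
  [  6,  -2,   2]
  [  3,  -1,   4]

A is 3×2 and B is 2×3, so AB is 3×3. Each entry is (row of A)·(column of B):
AB[1,1] = (3)(0) + (2)(3) = 6
AB[1,2] = (3)(0) + (2)(-1) = -2
AB[1,3] = (3)(-1) + (2)(1) = -1
AB[2,1] = (0)(0) + (2)(3) = 6
AB[2,2] = (0)(0) + (2)(-1) = -2
AB[2,3] = (0)(-1) + (2)(1) = 2
AB[3,1] = (-3)(0) + (1)(3) = 3
AB[3,2] = (-3)(0) + (1)(-1) = -1
AB[3,3] = (-3)(-1) + (1)(1) = 4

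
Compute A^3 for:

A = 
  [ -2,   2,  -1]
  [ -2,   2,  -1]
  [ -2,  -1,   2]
A² = A·A:
A²[1,1] = (-2)(-2) + (2)(-2) + (-1)(-2) = 2
A²[1,2] = (-2)(2) + (2)(2) + (-1)(-1) = 1
A²[1,3] = (-2)(-1) + (2)(-1) + (-1)(2) = -2
A²[2,1] = (-2)(-2) + (2)(-2) + (-1)(-2) = 2
A²[2,2] = (-2)(2) + (2)(2) + (-1)(-1) = 1
A²[2,3] = (-2)(-1) + (2)(-1) + (-1)(2) = -2
A²[3,1] = (-2)(-2) + (-1)(-2) + (2)(-2) = 2
A²[3,2] = (-2)(2) + (-1)(2) + (2)(-1) = -8
A²[3,3] = (-2)(-1) + (-1)(-1) + (2)(2) = 7
A² = 
  [  2,   1,  -2]
  [  2,   1,  -2]
  [  2,  -8,   7]

A^3 = A^2·A:
A^3[1,1] = (2)(-2) + (1)(-2) + (-2)(-2) = -2
A^3[1,2] = (2)(2) + (1)(2) + (-2)(-1) = 8
A^3[1,3] = (2)(-1) + (1)(-1) + (-2)(2) = -7
A^3[2,1] = (2)(-2) + (1)(-2) + (-2)(-2) = -2
A^3[2,2] = (2)(2) + (1)(2) + (-2)(-1) = 8
A^3[2,3] = (2)(-1) + (1)(-1) + (-2)(2) = -7
A^3[3,1] = (2)(-2) + (-8)(-2) + (7)(-2) = -2
A^3[3,2] = (2)(2) + (-8)(2) + (7)(-1) = -19
A^3[3,3] = (2)(-1) + (-8)(-1) + (7)(2) = 20
A^3 = 
  [ -2,   8,  -7]
  [ -2,   8,  -7]
  [ -2, -19,  20]

Therefore
A^3 = 
  [ -2,   8,  -7]
  [ -2,   8,  -7]
  [ -2, -19,  20]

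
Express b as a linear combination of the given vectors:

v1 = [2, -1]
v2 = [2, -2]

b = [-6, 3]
c1 = -3, c2 = 0

b = -3·v1 + 0·v2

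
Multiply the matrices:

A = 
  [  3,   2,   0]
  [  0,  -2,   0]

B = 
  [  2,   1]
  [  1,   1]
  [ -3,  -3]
A is 2×3 and B is 3×2, so AB is 2×2. Each entry is (row of A)·(column of B):
AB[1,1] = (3)(2) + (2)(1) + (0)(-3) = 8
AB[1,2] = (3)(1) + (2)(1) + (0)(-3) = 5
AB[2,1] = (0)(2) + (-2)(1) + (0)(-3) = -2
AB[2,2] = (0)(1) + (-2)(1) + (0)(-3) = -2

AB = 
  [  8,   5]
  [ -2,  -2]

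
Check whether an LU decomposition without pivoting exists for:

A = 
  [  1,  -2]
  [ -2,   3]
Yes.
A[1,1] = 1 ≠ 0, so Gaussian elimination proceeds without a row swap: multiplier ℓ₂₁ = (-2)/(1) = -2, and U[2,2] = 3 - (-2)(-2) = -1.
L = 
  [  1,   0]
  [ -2,   1]
U = 
  [  1,  -2]
  [  0,  -1]
Check row 2 of LU: [(-2)(1), (-2)(-2) + (-1)] = [-2, 3] = row 2 of A ✓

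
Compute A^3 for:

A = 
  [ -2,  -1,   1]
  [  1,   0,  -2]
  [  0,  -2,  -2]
A^3 = 
  [ -6,   1,   7]
  [  7,  -8, -18]
  [  8, -14, -26]

A² = A·A:
A²[1,1] = (-2)(-2) + (-1)(1) + (1)(0) = 3
A²[1,2] = (-2)(-1) + (-1)(0) + (1)(-2) = 0
A²[1,3] = (-2)(1) + (-1)(-2) + (1)(-2) = -2
A²[2,1] = (1)(-2) + (0)(1) + (-2)(0) = -2
A²[2,2] = (1)(-1) + (0)(0) + (-2)(-2) = 3
A²[2,3] = (1)(1) + (0)(-2) + (-2)(-2) = 5
A²[3,1] = (0)(-2) + (-2)(1) + (-2)(0) = -2
A²[3,2] = (0)(-1) + (-2)(0) + (-2)(-2) = 4
A²[3,3] = (0)(1) + (-2)(-2) + (-2)(-2) = 8
A² = 
  [  3,   0,  -2]
  [ -2,   3,   5]
  [ -2,   4,   8]

A^3 = A^2·A:
A^3[1,1] = (3)(-2) + (0)(1) + (-2)(0) = -6
A^3[1,2] = (3)(-1) + (0)(0) + (-2)(-2) = 1
A^3[1,3] = (3)(1) + (0)(-2) + (-2)(-2) = 7
A^3[2,1] = (-2)(-2) + (3)(1) + (5)(0) = 7
A^3[2,2] = (-2)(-1) + (3)(0) + (5)(-2) = -8
A^3[2,3] = (-2)(1) + (3)(-2) + (5)(-2) = -18
A^3[3,1] = (-2)(-2) + (4)(1) + (8)(0) = 8
A^3[3,2] = (-2)(-1) + (4)(0) + (8)(-2) = -14
A^3[3,3] = (-2)(1) + (4)(-2) + (8)(-2) = -26
A^3 = 
  [ -6,   1,   7]
  [  7,  -8, -18]
  [  8, -14, -26]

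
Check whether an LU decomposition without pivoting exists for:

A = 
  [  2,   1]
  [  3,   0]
Yes.
A[1,1] = 2 ≠ 0, so Gaussian elimination proceeds without a row swap: multiplier ℓ₂₁ = (3)/(2) = 3/2, and U[2,2] = 0 - (3/2)(1) = -3/2.
L = 
  [  1,   0]
  [3/2,   1]
U = 
  [   2,    1]
  [   0, -3/2]
Check row 2 of LU: [(3/2)(2), (3/2)(1) + (-3/2)] = [3, 0] = row 2 of A ✓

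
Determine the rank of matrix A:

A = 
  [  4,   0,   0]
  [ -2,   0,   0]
rank(A) = 1

Row reduce:
R2 → R2 + (1/2)·R1
REF = 
  [  4,   0,   0]
  [  0,   0,   0]
Pivot columns: 1 → 1 pivot.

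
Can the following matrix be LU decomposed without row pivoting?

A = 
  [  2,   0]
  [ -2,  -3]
Yes.
A[1,1] = 2 ≠ 0, so Gaussian elimination proceeds without a row swap: multiplier ℓ₂₁ = (-2)/(2) = -1, and U[2,2] = -3 - (-1)(0) = -3.
L = 
  [  1,   0]
  [ -1,   1]
U = 
  [  2,   0]
  [  0,  -3]
Check row 2 of LU: [(-1)(2), (-1)(0) + (-3)] = [-2, -3] = row 2 of A ✓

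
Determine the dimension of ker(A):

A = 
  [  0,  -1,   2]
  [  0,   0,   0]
nullity(A) = 2

Row reduce:
(no row operations needed)
REF = 
  [  0,  -1,   2]
  [  0,   0,   0]
Pivot columns: 2 → 1 pivot.
rank(A) = 1, so nullity(A) = 3 - 1 = 2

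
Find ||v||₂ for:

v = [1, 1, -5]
5.196

||v||₂ = √((1)² + (1)² + (-5)²) = √27 = 5.196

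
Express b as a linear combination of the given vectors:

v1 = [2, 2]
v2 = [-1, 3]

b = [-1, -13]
c1 = -2, c2 = -3

b = -2·v1 + -3·v2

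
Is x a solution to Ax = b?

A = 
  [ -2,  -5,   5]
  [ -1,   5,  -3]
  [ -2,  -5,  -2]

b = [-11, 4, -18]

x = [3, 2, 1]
Yes

Ax = [-11, 4, -18] = b ✓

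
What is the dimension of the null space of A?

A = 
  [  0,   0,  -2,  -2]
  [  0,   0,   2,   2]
nullity(A) = 3

Row reduce:
R2 → R2 + (1)·R1
REF = 
  [  0,   0,  -2,  -2]
  [  0,   0,   0,   0]
Pivot columns: 3 → 1 pivot.
rank(A) = 1, so nullity(A) = 4 - 1 = 3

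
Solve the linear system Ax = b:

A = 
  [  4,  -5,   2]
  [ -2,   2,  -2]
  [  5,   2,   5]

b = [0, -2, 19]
Row reduce the augmented matrix [A|b]:
R2 → R2 + (1/2)·R1
R3 → R3 - (5/4)·R1
R3 → R3 + (33/2)·R2
REF = 
  [   4,   -5,    2,    0]
  [   0, -1/2,   -1,   -2]
  [   0,    0,  -14,  -14]

Back-substitution:
x₃ = (-14) / (-14) = 1
x₂ = (-2 - (-1)(1)) / (-1/2) = 2
x₁ = (0 - (-5)(2) - (2)(1)) / 4 = 2

x = [2, 2, 1]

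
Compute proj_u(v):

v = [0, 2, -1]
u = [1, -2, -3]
proj_u(v) = [-1/14, 1/7, 3/14]

v·u = (0)(1) + (2)(-2) + (-1)(-3) = -1
u·u = (1)² + (-2)² + (-3)² = 14
proj_u(v) = (v·u / u·u) × u = (-1/14) × u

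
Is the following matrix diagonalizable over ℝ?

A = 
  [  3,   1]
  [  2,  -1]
Yes

tr(A) = 2, det(A) = -5
Characteristic polynomial: λ² - tr(A)λ + det(A) = λ² - 2λ - 5
λ² - 2λ - 5 = 0  ⇒  λ = (2 ± √((-2)² - 4·(-5)))/2 = (2 ± √(24))/2
  = 1 + √6,  1 - √6
Eigenvalues: 1 + √6, 1 - √6  (≈ 3.449, -1.449)
The two irrational eigenvalues are distinct (simple), so each has alg. mult. = geom. mult. = 1.
Sum of geometric multiplicities equals n, so A has n independent eigenvectors.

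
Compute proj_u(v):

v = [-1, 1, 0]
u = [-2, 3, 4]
v·u = (-1)(-2) + (1)(3) + (0)(4) = 5
u·u = (-2)² + (3)² + (4)² = 29
proj_u(v) = (v·u / u·u) × u = (5/29) × u

proj_u(v) = [-10/29, 15/29, 20/29]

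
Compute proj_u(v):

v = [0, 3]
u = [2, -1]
proj_u(v) = [-6/5, 3/5]

v·u = (0)(2) + (3)(-1) = -3
u·u = (2)² + (-1)² = 5
proj_u(v) = (v·u / u·u) × u = (-3/5) × u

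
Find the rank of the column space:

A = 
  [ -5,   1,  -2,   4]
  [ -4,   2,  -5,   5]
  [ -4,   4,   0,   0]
dim(Col(A)) = 3

Row reduce:
R2 → R2 - (4/5)·R1
R3 → R3 - (4/5)·R1
R3 → R3 - (8/3)·R2
REF = 
  [   -5,     1,    -2,     4]
  [    0,   6/5, -17/5,   9/5]
  [    0,     0,  32/3,    -8]
Pivot columns: 1, 2, 3 → 3 pivots.
dim(Col(A)) = number of pivot columns = 3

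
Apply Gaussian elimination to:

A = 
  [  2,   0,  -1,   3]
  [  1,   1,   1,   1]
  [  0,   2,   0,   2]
Row operations:
R2 → R2 - (1/2)·R1
R3 → R3 - (2)·R2

Resulting echelon form:
REF = 
  [   2,    0,   -1,    3]
  [   0,    1,  3/2, -1/2]
  [   0,    0,   -3,    3]

Rank = 3 (number of non-zero pivot rows).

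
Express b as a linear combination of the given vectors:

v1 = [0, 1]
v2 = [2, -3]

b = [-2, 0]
c1 = -3, c2 = -1

b = -3·v1 + -1·v2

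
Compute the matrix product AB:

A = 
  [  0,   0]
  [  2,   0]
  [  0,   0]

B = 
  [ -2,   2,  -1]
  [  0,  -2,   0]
A is 3×2 and B is 2×3, so AB is 3×3. Each entry is (row of A)·(column of B):
AB[1,1] = (0)(-2) + (0)(0) = 0
AB[1,2] = (0)(2) + (0)(-2) = 0
AB[1,3] = (0)(-1) + (0)(0) = 0
AB[2,1] = (2)(-2) + (0)(0) = -4
AB[2,2] = (2)(2) + (0)(-2) = 4
AB[2,3] = (2)(-1) + (0)(0) = -2
AB[3,1] = (0)(-2) + (0)(0) = 0
AB[3,2] = (0)(2) + (0)(-2) = 0
AB[3,3] = (0)(-1) + (0)(0) = 0

AB = 
  [  0,   0,   0]
  [ -4,   4,  -2]
  [  0,   0,   0]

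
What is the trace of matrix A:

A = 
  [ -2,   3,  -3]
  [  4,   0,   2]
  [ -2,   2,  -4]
-6

tr(A) = -2 + 0 + -4 = -6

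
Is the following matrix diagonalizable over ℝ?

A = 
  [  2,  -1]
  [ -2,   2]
Yes

tr(A) = 4, det(A) = 2
Characteristic polynomial: λ² - tr(A)λ + det(A) = λ² - 4λ + 2
λ² - 4λ + 2 = 0  ⇒  λ = (4 ± √((-4)² - 4·(2)))/2 = (4 ± √(8))/2
  = 2 + √2,  2 - √2
Eigenvalues: 2 + √2, 2 - √2  (≈ 3.414, 0.5858)
The two irrational eigenvalues are distinct (simple), so each has alg. mult. = geom. mult. = 1.
Sum of geometric multiplicities equals n, so A has n independent eigenvectors.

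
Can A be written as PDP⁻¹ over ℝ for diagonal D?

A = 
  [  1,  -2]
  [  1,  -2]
Yes

tr(A) = -1, det(A) = 0
Characteristic polynomial: λ² - tr(A)λ + det(A) = λ² + λ
λ² + λ = λ(λ + 1)
Eigenvalues: 0, -1
λ=-1: alg. mult. = 1, geom. mult. = 2 - rank(A - (-1)I) = 2 - 1 = 1
λ=0: alg. mult. = 1, geom. mult. = 2 - rank(A - (0)I) = 2 - 1 = 1
Sum of geometric multiplicities equals n, so A has n independent eigenvectors.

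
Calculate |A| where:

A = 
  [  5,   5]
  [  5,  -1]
-30

For a 2×2 matrix, det = ad - bc = (5)(-1) - (5)(5) = -30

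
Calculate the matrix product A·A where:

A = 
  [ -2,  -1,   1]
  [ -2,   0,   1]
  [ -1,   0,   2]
A² = A·A:
A²[1,1] = (-2)(-2) + (-1)(-2) + (1)(-1) = 5
A²[1,2] = (-2)(-1) + (-1)(0) + (1)(0) = 2
A²[1,3] = (-2)(1) + (-1)(1) + (1)(2) = -1
A²[2,1] = (-2)(-2) + (0)(-2) + (1)(-1) = 3
A²[2,2] = (-2)(-1) + (0)(0) + (1)(0) = 2
A²[2,3] = (-2)(1) + (0)(1) + (1)(2) = 0
A²[3,1] = (-1)(-2) + (0)(-2) + (2)(-1) = 0
A²[3,2] = (-1)(-1) + (0)(0) + (2)(0) = 1
A²[3,3] = (-1)(1) + (0)(1) + (2)(2) = 3
A² = 
  [  5,   2,  -1]
  [  3,   2,   0]
  [  0,   1,   3]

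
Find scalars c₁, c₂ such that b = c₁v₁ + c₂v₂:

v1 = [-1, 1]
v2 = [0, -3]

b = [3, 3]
c1 = -3, c2 = -2

b = -3·v1 + -2·v2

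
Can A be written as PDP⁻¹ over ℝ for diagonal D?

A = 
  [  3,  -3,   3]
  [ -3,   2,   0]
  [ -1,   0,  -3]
No

Characteristic polynomial: det(λI - A) = λ³ - 2λ² - 15λ - 15
By the rational root theorem any rational root is an integer dividing 15; none of those is a root, so p(λ) has no rational roots and hence (being an irreducible cubic) no repeated roots.
Discriminant of the cubic: Δ = -255
Δ < 0 ⇒ one real eigenvalue and a complex-conjugate pair: λ ≈ 5.337, -1.669 + 0.1626i, -1.669 - 0.1626i
Has complex eigenvalues (not diagonalizable over ℝ).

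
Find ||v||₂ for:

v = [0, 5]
5

||v||₂ = √((0)² + (5)²) = √25 = 5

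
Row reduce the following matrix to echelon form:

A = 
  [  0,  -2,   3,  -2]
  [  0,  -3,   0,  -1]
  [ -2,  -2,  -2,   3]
Row operations:
Swap R1 ↔ R3
R3 → R3 - (2/3)·R2

Resulting echelon form:
REF = 
  [  -2,   -2,   -2,    3]
  [   0,   -3,    0,   -1]
  [   0,    0,    3, -4/3]

Rank = 3 (number of non-zero pivot rows).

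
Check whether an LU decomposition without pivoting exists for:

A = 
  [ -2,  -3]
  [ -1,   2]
Yes.
A[1,1] = -2 ≠ 0, so Gaussian elimination proceeds without a row swap: multiplier ℓ₂₁ = (-1)/(-2) = 1/2, and U[2,2] = 2 - (1/2)(-3) = 7/2.
L = 
  [  1,   0]
  [1/2,   1]
U = 
  [ -2,  -3]
  [  0, 7/2]
Check row 2 of LU: [(1/2)(-2), (1/2)(-3) + (7/2)] = [-1, 2] = row 2 of A ✓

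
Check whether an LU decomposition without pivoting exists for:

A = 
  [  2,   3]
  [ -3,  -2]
Yes.
A[1,1] = 2 ≠ 0, so Gaussian elimination proceeds without a row swap: multiplier ℓ₂₁ = (-3)/(2) = -3/2, and U[2,2] = -2 - (-3/2)(3) = 5/2.
L = 
  [   1,    0]
  [-3/2,    1]
U = 
  [  2,   3]
  [  0, 5/2]
Check row 2 of LU: [(-3/2)(2), (-3/2)(3) + (5/2)] = [-3, -2] = row 2 of A ✓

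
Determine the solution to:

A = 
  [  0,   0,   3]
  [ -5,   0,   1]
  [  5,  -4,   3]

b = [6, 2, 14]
Row reduce the augmented matrix [A|b]:
Swap R1 ↔ R2
R3 → R3 + (1)·R1
Swap R2 ↔ R3
REF = 
  [ -5,   0,   1,   2]
  [  0,  -4,   4,  16]
  [  0,   0,   3,   6]

Back-substitution:
x₃ = 6 / 3 = 2
x₂ = (16 - (4)(2)) / (-4) = -2
x₁ = (2 - (0)(-2) - (1)(2)) / (-5) = 0

x = [0, -2, 2]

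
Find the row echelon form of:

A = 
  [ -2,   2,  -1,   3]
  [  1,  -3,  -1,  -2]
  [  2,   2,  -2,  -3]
Row operations:
R2 → R2 + (1/2)·R1
R3 → R3 + (1)·R1
R3 → R3 + (2)·R2

Resulting echelon form:
REF = 
  [  -2,    2,   -1,    3]
  [   0,   -2, -3/2, -1/2]
  [   0,    0,   -6,   -1]

Rank = 3 (number of non-zero pivot rows).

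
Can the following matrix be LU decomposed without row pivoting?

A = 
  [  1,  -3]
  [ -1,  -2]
Yes.
A[1,1] = 1 ≠ 0, so Gaussian elimination proceeds without a row swap: multiplier ℓ₂₁ = (-1)/(1) = -1, and U[2,2] = -2 - (-1)(-3) = -5.
L = 
  [  1,   0]
  [ -1,   1]
U = 
  [  1,  -3]
  [  0,  -5]
Check row 2 of LU: [(-1)(1), (-1)(-3) + (-5)] = [-1, -2] = row 2 of A ✓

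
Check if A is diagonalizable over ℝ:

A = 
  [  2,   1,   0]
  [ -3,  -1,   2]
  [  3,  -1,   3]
No

Characteristic polynomial: det(λI - A) = λ³ - 4λ² + 6λ - 13
By the rational root theorem any rational root is an integer dividing 13; none of those is a root, so p(λ) has no rational roots and hence (being an irreducible cubic) no repeated roots.
Discriminant of the cubic: Δ = -2563
Δ < 0 ⇒ one real eigenvalue and a complex-conjugate pair: λ ≈ 3.365, 0.3175 + 1.94i, 0.3175 - 1.94i
Has complex eigenvalues (not diagonalizable over ℝ).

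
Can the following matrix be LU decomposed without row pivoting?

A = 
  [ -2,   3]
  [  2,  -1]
Yes.
A[1,1] = -2 ≠ 0, so Gaussian elimination proceeds without a row swap: multiplier ℓ₂₁ = (2)/(-2) = -1, and U[2,2] = -1 - (-1)(3) = 2.
L = 
  [  1,   0]
  [ -1,   1]
U = 
  [ -2,   3]
  [  0,   2]
Check row 2 of LU: [(-1)(-2), (-1)(3) + 2] = [2, -1] = row 2 of A ✓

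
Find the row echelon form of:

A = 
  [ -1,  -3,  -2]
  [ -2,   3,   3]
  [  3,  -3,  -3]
Row operations:
R2 → R2 - (2)·R1
R3 → R3 + (3)·R1
R3 → R3 + (4/3)·R2

Resulting echelon form:
REF = 
  [ -1,  -3,  -2]
  [  0,   9,   7]
  [  0,   0, 1/3]

Rank = 3 (number of non-zero pivot rows).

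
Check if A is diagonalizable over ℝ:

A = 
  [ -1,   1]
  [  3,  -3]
Yes

tr(A) = -4, det(A) = 0
Characteristic polynomial: λ² - tr(A)λ + det(A) = λ² + 4λ
λ² + 4λ = λ(λ + 4)
Eigenvalues: 0, -4
λ=-4: alg. mult. = 1, geom. mult. = 2 - rank(A - (-4)I) = 2 - 1 = 1
λ=0: alg. mult. = 1, geom. mult. = 2 - rank(A - (0)I) = 2 - 1 = 1
Sum of geometric multiplicities equals n, so A has n independent eigenvectors.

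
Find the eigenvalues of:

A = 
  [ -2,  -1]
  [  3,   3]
tr(A) = 1, det(A) = -3
Characteristic polynomial: λ² - tr(A)λ + det(A) = λ² - λ - 3
λ² - λ - 3 = 0  ⇒  λ = (1 ± √((-1)² - 4·(-3)))/2 = (1 ± √(13))/2
  = (1 + √13)/2,  (1 - √13)/2

λ = (1 + √13)/2, (1 - √13)/2  (≈ 2.303, -1.303)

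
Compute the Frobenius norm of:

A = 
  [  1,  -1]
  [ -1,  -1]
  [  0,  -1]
||A||_F = 2.236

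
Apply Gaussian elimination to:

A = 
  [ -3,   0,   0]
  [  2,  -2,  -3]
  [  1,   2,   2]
Row operations:
R2 → R2 + (2/3)·R1
R3 → R3 + (1/3)·R1
R3 → R3 + (1)·R2

Resulting echelon form:
REF = 
  [ -3,   0,   0]
  [  0,  -2,  -3]
  [  0,   0,  -1]

Rank = 3 (number of non-zero pivot rows).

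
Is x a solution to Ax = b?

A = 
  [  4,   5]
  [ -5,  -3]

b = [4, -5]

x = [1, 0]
Yes

Ax = [4, -5] = b ✓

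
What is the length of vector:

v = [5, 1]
5.099

||v||₂ = √((5)² + (1)²) = √26 = 5.099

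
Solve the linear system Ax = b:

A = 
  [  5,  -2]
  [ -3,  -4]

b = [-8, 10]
Row reduce the augmented matrix [A|b]:
R2 → R2 + (3/5)·R1
REF = 
  [    5,    -2,    -8]
  [    0, -26/5,  26/5]

Back-substitution:
x₂ = (26/5) / (-26/5) = -1
x₁ = (-8 - (-2)(-1)) / 5 = -2

x = [-2, -1]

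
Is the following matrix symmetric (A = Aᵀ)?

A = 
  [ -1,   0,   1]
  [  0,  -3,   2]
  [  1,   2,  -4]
Yes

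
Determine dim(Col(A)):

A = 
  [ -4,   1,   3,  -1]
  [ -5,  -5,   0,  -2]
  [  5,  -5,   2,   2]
Row reduce:
R2 → R2 - (5/4)·R1
R3 → R3 + (5/4)·R1
R3 → R3 - (3/5)·R2
REF = 
  [   -4,     1,     3,    -1]
  [    0, -25/4, -15/4,  -3/4]
  [    0,     0,     8,   6/5]
Pivot columns: 1, 2, 3 → 3 pivots.
dim(Col(A)) = number of pivot columns = 3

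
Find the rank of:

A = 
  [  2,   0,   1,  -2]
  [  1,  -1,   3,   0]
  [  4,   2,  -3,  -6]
rank(A) = 2

Row reduce:
R2 → R2 - (1/2)·R1
R3 → R3 - (2)·R1
R3 → R3 + (2)·R2
REF = 
  [  2,   0,   1,  -2]
  [  0,  -1, 5/2,   1]
  [  0,   0,   0,   0]
Pivot columns: 1, 2 → 2 pivots.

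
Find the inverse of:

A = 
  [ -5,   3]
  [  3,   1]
det(A) = (-5)(1) - (3)(3) = -14
For a 2×2 matrix, A⁻¹ = (1/det(A)) · [[d, -b], [-c, a]]
    = (-1/14) · [[1, -3], [-3, -5]]

A⁻¹ = 
  [-1/14,  3/14]
  [ 3/14,  5/14]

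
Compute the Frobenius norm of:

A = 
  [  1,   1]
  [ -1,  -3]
||A||_F = 3.464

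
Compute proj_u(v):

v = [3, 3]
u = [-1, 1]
proj_u(v) = [0, 0]

v·u = (3)(-1) + (3)(1) = 0
u·u = (-1)² + (1)² = 2
proj_u(v) = (v·u / u·u) × u = (0/2) × u = (0) × u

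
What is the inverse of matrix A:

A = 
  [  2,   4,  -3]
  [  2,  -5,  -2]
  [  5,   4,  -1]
det(A) = (2)·((-5)(-1) - (-2)(4)) - (4)·((2)(-1) - (-2)(5)) + (-3)·((2)(4) - (-5)(5))
  = (2)(13) - (4)(8) + (-3)(33)
  = -105
det(A) = -105 ≠ 0, so A is invertible.

Cofactors Cᵢⱼ = (-1)ⁱ⁺ʲ·Mᵢⱼ:
C = 
  [ 13,  -8,  33]
  [ -8,  13,  12]
  [-23,  -2, -18]

adj(A) = Cᵀ:
adj(A) = 
  [ 13,  -8, -23]
  [ -8,  13,  -2]
  [ 33,  12, -18]

A⁻¹ = (-1/105) · adj(A):
A⁻¹ = 
  [-13/105,   8/105,  23/105]
  [  8/105, -13/105,   2/105]
  [ -11/35,   -4/35,    6/35]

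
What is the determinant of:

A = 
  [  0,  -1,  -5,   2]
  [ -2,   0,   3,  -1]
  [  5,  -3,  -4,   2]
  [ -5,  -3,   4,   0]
Cofactor expansion along row 1: det(A) = a₁₁M₁₁ - a₁₂M₁₂ + a₁₃M₁₃ - a₁₄M₁₄

M₁₁ = det[[0, 3, -1]; [-3, -4, 2]; [-3, 4, 0]]
  = (0)·((-4)(0) - (2)(4)) - (3)·((-3)(0) - (2)(-3)) + (-1)·((-3)(4) - (-4)(-3))
  = (0)(-8) - (3)(6) + (-1)(-24)
  = 6
M₁₂ = det[[-2, 3, -1]; [5, -4, 2]; [-5, 4, 0]]
  = (-2)·((-4)(0) - (2)(4)) - (3)·((5)(0) - (2)(-5)) + (-1)·((5)(4) - (-4)(-5))
  = (-2)(-8) - (3)(10) + (-1)(0)
  = -14
M₁₃ = det[[-2, 0, -1]; [5, -3, 2]; [-5, -3, 0]]
  = (-2)·((-3)(0) - (2)(-3)) - (0)·((5)(0) - (2)(-5)) + (-1)·((5)(-3) - (-3)(-5))
  = (-2)(6) - (0)(10) + (-1)(-30)
  = 18
M₁₄ = det[[-2, 0, 3]; [5, -3, -4]; [-5, -3, 4]]
  = (-2)·((-3)(4) - (-4)(-3)) - (0)·((5)(4) - (-4)(-5)) + (3)·((5)(-3) - (-3)(-5))
  = (-2)(-24) - (0)(0) + (3)(-30)
  = -42

det(A) = (0)(6) - (-1)(-14) + (-5)(18) - (2)(-42) = -20

det(A) = -20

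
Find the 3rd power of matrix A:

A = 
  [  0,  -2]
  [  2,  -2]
A² = A·A:
A²[1,1] = (0)(0) + (-2)(2) = -4
A²[1,2] = (0)(-2) + (-2)(-2) = 4
A²[2,1] = (2)(0) + (-2)(2) = -4
A²[2,2] = (2)(-2) + (-2)(-2) = 0
A² = 
  [ -4,   4]
  [ -4,   0]

A^3 = A^2·A:
A^3[1,1] = (-4)(0) + (4)(2) = 8
A^3[1,2] = (-4)(-2) + (4)(-2) = 0
A^3[2,1] = (-4)(0) + (0)(2) = 0
A^3[2,2] = (-4)(-2) + (0)(-2) = 8
A^3 = 
  [  8,   0]
  [  0,   8]

Therefore
A^3 = 
  [  8,   0]
  [  0,   8]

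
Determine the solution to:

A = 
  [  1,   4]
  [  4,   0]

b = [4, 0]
Row reduce the augmented matrix [A|b]:
R2 → R2 - (4)·R1
REF = 
  [  1,   4,   4]
  [  0, -16, -16]

Back-substitution:
x₂ = (-16) / (-16) = 1
x₁ = (4 - (4)(1)) / 1 = 0

x = [0, 1]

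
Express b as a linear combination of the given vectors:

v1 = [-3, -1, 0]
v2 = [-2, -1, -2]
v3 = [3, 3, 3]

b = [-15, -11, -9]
c1 = 2, c2 = 0, c3 = -3

b = 2·v1 + 0·v2 + -3·v3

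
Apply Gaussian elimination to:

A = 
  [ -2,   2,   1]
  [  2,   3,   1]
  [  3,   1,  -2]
Row operations:
R2 → R2 + (1)·R1
R3 → R3 + (3/2)·R1
R3 → R3 - (4/5)·R2

Resulting echelon form:
REF = 
  [    -2,      2,      1]
  [     0,      5,      2]
  [     0,      0, -21/10]

Rank = 3 (number of non-zero pivot rows).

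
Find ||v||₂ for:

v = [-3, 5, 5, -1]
7.746

||v||₂ = √((-3)² + (5)² + (5)² + (-1)²) = √60 = 7.746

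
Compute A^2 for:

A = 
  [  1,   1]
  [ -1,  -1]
A² = A·A:
A²[1,1] = (1)(1) + (1)(-1) = 0
A²[1,2] = (1)(1) + (1)(-1) = 0
A²[2,1] = (-1)(1) + (-1)(-1) = 0
A²[2,2] = (-1)(1) + (-1)(-1) = 0
A² = 
  [  0,   0]
  [  0,   0]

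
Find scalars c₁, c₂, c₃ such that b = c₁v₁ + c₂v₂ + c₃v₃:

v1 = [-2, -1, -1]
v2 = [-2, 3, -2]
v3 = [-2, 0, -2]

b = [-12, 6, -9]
c1 = 3, c2 = 3, c3 = 0

b = 3·v1 + 3·v2 + 0·v3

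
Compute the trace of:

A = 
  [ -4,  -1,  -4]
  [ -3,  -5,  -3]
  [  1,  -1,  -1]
-10

tr(A) = -4 + -5 + -1 = -10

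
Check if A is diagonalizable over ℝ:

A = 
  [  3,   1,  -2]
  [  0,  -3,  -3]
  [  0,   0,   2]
Yes

Characteristic polynomial: det(λI - A) = λ³ - 2λ² - 9λ + 18
Testing integer divisors of the constant term: p(2) = 0, so (λ - 2) is a factor:
p(λ) = (λ - 2)(λ² - 9)
λ² - 9 = (λ + 3)(λ - 3)
Eigenvalues: 2, 3, -3
λ=-3: alg. mult. = 1, geom. mult. = 3 - rank(A - (-3)I) = 3 - 2 = 1
λ=2: alg. mult. = 1, geom. mult. = 3 - rank(A - (2)I) = 3 - 2 = 1
λ=3: alg. mult. = 1, geom. mult. = 3 - rank(A - (3)I) = 3 - 2 = 1
Sum of geometric multiplicities equals n, so A has n independent eigenvectors.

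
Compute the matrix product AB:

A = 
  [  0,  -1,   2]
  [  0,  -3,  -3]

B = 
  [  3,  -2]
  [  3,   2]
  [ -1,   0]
AB = 
  [ -5,  -2]
  [ -6,  -6]

A is 2×3 and B is 3×2, so AB is 2×2. Each entry is (row of A)·(column of B):
AB[1,1] = (0)(3) + (-1)(3) + (2)(-1) = -5
AB[1,2] = (0)(-2) + (-1)(2) + (2)(0) = -2
AB[2,1] = (0)(3) + (-3)(3) + (-3)(-1) = -6
AB[2,2] = (0)(-2) + (-3)(2) + (-3)(0) = -6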